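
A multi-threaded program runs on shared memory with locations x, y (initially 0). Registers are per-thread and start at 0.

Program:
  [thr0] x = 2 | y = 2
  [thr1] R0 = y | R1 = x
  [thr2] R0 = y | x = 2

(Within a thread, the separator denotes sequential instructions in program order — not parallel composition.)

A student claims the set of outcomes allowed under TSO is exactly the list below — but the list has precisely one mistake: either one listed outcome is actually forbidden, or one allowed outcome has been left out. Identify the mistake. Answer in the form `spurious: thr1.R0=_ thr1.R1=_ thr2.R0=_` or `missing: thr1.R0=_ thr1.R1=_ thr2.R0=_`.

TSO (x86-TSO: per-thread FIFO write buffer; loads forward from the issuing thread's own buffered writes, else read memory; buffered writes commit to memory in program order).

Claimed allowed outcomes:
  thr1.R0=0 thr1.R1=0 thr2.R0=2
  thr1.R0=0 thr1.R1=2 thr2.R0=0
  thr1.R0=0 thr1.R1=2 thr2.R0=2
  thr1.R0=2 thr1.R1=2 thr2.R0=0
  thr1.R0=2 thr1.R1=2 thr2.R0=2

outcome vector order: (thr1.R0,thr1.R1,thr2.R0)
[TSO] allowed = {<0 0 0>; <0 0 2>; <0 2 0>; <0 2 2>; <2 2 0>; <2 2 2>}
TSO∖claimed = {<0 0 0>}

missing: thr1.R0=0 thr1.R1=0 thr2.R0=0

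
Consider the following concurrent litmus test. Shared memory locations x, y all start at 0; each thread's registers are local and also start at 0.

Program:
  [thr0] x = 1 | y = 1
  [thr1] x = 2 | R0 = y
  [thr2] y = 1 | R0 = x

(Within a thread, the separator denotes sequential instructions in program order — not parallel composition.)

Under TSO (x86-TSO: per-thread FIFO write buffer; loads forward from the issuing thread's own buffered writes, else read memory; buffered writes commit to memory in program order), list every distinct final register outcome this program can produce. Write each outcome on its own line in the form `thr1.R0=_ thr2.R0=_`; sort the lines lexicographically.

thr1.R0=0 thr2.R0=0
thr1.R0=0 thr2.R0=1
thr1.R0=0 thr2.R0=2
thr1.R0=1 thr2.R0=0
thr1.R0=1 thr2.R0=1
thr1.R0=1 thr2.R0=2

outcome vector order: (thr1.R0,thr2.R0)
|TSO outcomes| = 6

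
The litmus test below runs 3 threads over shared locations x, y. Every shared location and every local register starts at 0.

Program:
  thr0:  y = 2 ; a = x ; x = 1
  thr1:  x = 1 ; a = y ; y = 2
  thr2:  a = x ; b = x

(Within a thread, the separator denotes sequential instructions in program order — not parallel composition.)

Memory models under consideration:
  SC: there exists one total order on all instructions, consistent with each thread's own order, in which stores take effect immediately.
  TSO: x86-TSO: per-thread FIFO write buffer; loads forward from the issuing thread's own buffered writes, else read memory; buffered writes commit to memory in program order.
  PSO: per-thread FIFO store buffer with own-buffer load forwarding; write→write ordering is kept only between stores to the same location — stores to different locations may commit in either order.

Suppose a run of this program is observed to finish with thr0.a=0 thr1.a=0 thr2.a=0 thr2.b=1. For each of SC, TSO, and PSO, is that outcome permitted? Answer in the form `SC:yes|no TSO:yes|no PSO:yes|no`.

outcome vector order: (thr0.a,thr1.a,thr2.a,thr2.b)
under SC → <0 2 0 0>, <0 2 0 1>, <0 2 1 1>, <1 0 0 0>, <1 0 0 1>, <1 0 1 1>, <1 2 0 0>, <1 2 0 1>, <1 2 1 1>
under TSO → <0 0 0 0>, <0 0 0 1>, <0 0 1 1>, <0 2 0 0>, <0 2 0 1>, <0 2 1 1>, <1 0 0 0>, <1 0 0 1>, <1 0 1 1>, <1 2 0 0>, <1 2 0 1>, <1 2 1 1>
under PSO → <0 0 0 0>, <0 0 0 1>, <0 0 1 1>, <0 2 0 0>, <0 2 0 1>, <0 2 1 1>, <1 0 0 0>, <1 0 0 1>, <1 0 1 1>, <1 2 0 0>, <1 2 0 1>, <1 2 1 1>
target <0 0 0 1> ∈ {TSO,PSO}

SC:no TSO:yes PSO:yes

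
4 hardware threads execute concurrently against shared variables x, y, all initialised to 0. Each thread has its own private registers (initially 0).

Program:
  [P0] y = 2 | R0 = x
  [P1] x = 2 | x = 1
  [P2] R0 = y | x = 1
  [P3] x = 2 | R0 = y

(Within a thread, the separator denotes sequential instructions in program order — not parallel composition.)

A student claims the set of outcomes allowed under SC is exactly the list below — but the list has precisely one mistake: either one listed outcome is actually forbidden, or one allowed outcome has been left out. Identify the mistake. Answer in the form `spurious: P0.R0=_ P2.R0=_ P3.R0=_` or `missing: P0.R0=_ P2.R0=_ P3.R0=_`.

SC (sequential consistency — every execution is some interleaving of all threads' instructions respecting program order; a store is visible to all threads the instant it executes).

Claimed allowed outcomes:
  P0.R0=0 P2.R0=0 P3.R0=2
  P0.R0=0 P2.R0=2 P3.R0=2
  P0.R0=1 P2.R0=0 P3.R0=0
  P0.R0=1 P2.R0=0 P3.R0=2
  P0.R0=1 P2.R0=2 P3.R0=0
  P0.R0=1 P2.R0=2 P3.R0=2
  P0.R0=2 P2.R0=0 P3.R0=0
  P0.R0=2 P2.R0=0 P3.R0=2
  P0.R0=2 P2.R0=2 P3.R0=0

missing: P0.R0=2 P2.R0=2 P3.R0=2

outcome vector order: (P0.R0,P2.R0,P3.R0)
under SC → 0/0/2 0/2/2 1/0/0 1/0/2 1/2/0 1/2/2 2/0/0 2/0/2 2/2/0 2/2/2
SC∖claimed = {2/2/2}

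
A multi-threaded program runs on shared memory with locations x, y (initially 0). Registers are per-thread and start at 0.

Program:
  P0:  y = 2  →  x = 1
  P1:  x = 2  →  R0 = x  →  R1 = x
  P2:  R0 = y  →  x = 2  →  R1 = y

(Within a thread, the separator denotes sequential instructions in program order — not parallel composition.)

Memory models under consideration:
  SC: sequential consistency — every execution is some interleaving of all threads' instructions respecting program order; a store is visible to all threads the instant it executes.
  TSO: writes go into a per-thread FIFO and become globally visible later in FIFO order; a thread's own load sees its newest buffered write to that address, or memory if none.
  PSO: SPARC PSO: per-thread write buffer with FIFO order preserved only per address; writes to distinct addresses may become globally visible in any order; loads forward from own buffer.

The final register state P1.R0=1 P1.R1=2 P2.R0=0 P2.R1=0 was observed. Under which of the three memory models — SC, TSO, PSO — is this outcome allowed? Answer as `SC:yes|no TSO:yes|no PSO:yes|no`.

outcome vector order: (P1.R0,P1.R1,P2.R0,P2.R1)
[SC] allowed = {1/1/0/0; 1/1/0/2; 1/1/2/2; 1/2/0/2; 1/2/2/2; 2/1/0/0; 2/1/0/2; 2/1/2/2; 2/2/0/0; 2/2/0/2; 2/2/2/2}
[TSO] allowed = {1/1/0/0; 1/1/0/2; 1/1/2/2; 1/2/0/0; 1/2/0/2; 1/2/2/2; 2/1/0/0; 2/1/0/2; 2/1/2/2; 2/2/0/0; 2/2/0/2; 2/2/2/2}
[PSO] allowed = {1/1/0/0; 1/1/0/2; 1/1/2/2; 1/2/0/0; 1/2/0/2; 1/2/2/2; 2/1/0/0; 2/1/0/2; 2/1/2/2; 2/2/0/0; 2/2/0/2; 2/2/2/2}
target 1/2/0/0 ∈ {TSO,PSO}

SC:no TSO:yes PSO:yes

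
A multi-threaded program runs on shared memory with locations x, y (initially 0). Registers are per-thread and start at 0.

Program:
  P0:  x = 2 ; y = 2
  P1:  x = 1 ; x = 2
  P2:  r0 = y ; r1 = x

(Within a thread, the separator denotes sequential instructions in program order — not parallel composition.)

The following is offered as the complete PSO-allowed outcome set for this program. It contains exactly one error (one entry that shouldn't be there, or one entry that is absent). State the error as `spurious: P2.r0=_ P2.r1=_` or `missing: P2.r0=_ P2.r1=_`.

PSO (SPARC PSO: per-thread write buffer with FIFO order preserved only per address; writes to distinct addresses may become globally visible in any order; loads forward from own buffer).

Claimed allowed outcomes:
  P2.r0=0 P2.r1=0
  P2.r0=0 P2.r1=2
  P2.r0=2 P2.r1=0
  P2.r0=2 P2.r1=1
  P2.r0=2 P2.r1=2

missing: P2.r0=0 P2.r1=1

outcome vector order: (P2.r0,P2.r1)
PSO (6): <0 0> <0 1> <0 2> <2 0> <2 1> <2 2>
PSO∖claimed = {<0 1>}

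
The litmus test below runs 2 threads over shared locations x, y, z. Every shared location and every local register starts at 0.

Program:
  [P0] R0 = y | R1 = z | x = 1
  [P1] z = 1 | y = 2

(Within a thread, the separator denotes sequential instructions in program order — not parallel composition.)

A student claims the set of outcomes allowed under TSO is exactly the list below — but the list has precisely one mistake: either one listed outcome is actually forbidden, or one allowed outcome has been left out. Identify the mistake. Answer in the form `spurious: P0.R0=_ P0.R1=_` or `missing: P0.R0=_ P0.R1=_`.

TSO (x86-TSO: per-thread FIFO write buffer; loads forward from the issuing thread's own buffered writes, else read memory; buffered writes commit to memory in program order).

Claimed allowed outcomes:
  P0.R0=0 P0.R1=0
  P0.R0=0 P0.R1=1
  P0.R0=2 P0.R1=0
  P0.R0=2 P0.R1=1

spurious: P0.R0=2 P0.R1=0

outcome vector order: (P0.R0,P0.R1)
TSO: 3 outcomes — {00, 01, 21}
claimed∖TSO = {20}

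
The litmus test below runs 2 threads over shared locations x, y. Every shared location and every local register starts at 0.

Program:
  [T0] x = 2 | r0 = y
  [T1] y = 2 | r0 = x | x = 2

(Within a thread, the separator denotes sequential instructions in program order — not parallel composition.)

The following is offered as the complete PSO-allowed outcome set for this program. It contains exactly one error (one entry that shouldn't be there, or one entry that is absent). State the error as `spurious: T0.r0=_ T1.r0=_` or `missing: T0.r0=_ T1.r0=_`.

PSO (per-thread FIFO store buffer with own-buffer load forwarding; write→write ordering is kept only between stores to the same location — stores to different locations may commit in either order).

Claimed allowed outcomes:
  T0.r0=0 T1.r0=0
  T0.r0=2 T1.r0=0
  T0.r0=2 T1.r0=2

missing: T0.r0=0 T1.r0=2

outcome vector order: (T0.r0,T1.r0)
PSO: 4 outcomes — {00 02 20 22}
PSO∖claimed = {02}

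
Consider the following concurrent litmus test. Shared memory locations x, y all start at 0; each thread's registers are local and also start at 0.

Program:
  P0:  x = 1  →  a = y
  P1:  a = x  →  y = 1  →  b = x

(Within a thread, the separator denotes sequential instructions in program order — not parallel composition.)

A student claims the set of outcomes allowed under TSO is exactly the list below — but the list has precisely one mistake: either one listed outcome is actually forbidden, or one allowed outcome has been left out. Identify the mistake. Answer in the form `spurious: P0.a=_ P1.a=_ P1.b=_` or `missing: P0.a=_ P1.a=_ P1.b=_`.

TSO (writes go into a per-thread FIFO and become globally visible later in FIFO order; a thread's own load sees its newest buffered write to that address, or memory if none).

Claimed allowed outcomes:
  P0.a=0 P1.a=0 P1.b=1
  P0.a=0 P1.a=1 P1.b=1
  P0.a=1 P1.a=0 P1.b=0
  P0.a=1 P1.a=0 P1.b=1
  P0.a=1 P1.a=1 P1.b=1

outcome vector order: (P0.a,P1.a,P1.b)
TSO (6): 000, 001, 011, 100, 101, 111
TSO∖claimed = {000}

missing: P0.a=0 P1.a=0 P1.b=0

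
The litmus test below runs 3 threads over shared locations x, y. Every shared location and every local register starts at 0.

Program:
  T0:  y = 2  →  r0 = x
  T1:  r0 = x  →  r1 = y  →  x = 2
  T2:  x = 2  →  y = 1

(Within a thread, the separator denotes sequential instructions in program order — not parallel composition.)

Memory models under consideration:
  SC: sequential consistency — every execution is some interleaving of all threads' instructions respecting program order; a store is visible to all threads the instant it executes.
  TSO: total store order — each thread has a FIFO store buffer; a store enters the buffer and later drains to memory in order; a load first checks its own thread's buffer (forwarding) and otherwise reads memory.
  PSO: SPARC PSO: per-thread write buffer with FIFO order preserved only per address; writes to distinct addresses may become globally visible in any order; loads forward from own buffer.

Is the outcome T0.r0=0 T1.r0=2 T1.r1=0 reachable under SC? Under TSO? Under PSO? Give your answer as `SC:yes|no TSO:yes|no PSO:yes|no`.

outcome vector order: (T0.r0,T1.r0,T1.r1)
SC (11): (0,0,0), (0,0,1), (0,0,2), (0,2,1), (0,2,2), (2,0,0), (2,0,1), (2,0,2), (2,2,0), (2,2,1), (2,2,2)
TSO (12): (0,0,0), (0,0,1), (0,0,2), (0,2,0), (0,2,1), (0,2,2), (2,0,0), (2,0,1), (2,0,2), (2,2,0), (2,2,1), (2,2,2)
PSO (12): (0,0,0), (0,0,1), (0,0,2), (0,2,0), (0,2,1), (0,2,2), (2,0,0), (2,0,1), (2,0,2), (2,2,0), (2,2,1), (2,2,2)
target (0,2,0) ∈ {TSO,PSO}

SC:no TSO:yes PSO:yes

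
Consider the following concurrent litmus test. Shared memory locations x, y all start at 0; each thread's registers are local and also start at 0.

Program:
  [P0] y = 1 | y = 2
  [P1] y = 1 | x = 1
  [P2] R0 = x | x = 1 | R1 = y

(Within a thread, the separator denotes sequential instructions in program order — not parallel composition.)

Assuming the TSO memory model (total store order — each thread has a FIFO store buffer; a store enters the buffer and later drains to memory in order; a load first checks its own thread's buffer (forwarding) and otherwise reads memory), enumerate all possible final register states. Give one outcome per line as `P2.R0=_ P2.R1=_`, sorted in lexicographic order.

outcome vector order: (P2.R0,P2.R1)
|TSO outcomes| = 5

P2.R0=0 P2.R1=0
P2.R0=0 P2.R1=1
P2.R0=0 P2.R1=2
P2.R0=1 P2.R1=1
P2.R0=1 P2.R1=2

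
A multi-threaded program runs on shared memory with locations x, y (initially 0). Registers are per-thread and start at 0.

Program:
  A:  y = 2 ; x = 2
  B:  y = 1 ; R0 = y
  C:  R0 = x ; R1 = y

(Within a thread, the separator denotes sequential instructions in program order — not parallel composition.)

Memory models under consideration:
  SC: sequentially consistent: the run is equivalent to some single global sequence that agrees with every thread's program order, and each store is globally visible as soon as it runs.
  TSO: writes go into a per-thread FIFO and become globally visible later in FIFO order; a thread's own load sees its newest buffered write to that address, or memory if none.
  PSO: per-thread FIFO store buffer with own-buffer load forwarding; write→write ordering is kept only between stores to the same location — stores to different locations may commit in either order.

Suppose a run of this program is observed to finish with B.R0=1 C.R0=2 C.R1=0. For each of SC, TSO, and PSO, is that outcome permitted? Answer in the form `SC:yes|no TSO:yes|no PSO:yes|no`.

SC:no TSO:no PSO:yes

outcome vector order: (B.R0,C.R0,C.R1)
SC: 9 outcomes — {<1 0 0>, <1 0 1>, <1 0 2>, <1 2 1>, <1 2 2>, <2 0 0>, <2 0 1>, <2 0 2>, <2 2 2>}
TSO: 9 outcomes — {<1 0 0>, <1 0 1>, <1 0 2>, <1 2 1>, <1 2 2>, <2 0 0>, <2 0 1>, <2 0 2>, <2 2 2>}
PSO: 12 outcomes — {<1 0 0>, <1 0 1>, <1 0 2>, <1 2 0>, <1 2 1>, <1 2 2>, <2 0 0>, <2 0 1>, <2 0 2>, <2 2 0>, <2 2 1>, <2 2 2>}
target <1 2 0> ∈ {PSO}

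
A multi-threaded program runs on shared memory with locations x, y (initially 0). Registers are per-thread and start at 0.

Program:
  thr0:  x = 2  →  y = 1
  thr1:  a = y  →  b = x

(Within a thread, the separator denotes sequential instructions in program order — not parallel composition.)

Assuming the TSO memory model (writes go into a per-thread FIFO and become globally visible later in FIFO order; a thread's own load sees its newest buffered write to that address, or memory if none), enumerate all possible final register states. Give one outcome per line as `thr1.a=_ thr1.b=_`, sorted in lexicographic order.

outcome vector order: (thr1.a,thr1.b)
|TSO outcomes| = 3

thr1.a=0 thr1.b=0
thr1.a=0 thr1.b=2
thr1.a=1 thr1.b=2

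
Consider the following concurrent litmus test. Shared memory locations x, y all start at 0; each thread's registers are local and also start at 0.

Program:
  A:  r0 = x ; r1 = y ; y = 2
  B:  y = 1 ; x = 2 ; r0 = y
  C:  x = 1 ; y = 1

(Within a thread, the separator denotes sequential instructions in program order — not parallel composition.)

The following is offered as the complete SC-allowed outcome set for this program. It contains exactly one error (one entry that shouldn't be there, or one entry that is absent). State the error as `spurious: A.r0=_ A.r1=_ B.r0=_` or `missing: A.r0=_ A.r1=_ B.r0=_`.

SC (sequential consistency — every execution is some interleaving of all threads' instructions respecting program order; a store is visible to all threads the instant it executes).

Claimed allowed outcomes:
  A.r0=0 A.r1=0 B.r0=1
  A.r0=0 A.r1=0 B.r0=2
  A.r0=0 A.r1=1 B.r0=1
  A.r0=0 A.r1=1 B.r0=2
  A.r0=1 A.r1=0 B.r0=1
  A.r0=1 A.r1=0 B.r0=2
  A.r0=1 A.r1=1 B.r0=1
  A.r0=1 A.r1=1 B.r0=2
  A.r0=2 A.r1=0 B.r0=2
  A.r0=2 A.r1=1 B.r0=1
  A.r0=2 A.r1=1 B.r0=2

outcome vector order: (A.r0,A.r1,B.r0)
SC: 10 outcomes — {001, 002, 011, 012, 101, 102, 111, 112, 211, 212}
claimed∖SC = {202}

spurious: A.r0=2 A.r1=0 B.r0=2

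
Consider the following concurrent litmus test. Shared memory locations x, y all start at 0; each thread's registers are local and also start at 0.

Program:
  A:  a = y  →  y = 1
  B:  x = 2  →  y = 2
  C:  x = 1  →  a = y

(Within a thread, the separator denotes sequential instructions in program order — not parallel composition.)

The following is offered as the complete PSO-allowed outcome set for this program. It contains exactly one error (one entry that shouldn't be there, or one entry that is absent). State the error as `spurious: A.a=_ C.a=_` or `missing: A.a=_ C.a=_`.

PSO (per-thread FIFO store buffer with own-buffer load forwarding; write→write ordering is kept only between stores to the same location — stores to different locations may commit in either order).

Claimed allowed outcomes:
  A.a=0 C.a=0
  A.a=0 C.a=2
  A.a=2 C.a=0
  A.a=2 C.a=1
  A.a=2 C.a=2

outcome vector order: (A.a,C.a)
PSO: 6 outcomes — {0/0, 0/1, 0/2, 2/0, 2/1, 2/2}
PSO∖claimed = {0/1}

missing: A.a=0 C.a=1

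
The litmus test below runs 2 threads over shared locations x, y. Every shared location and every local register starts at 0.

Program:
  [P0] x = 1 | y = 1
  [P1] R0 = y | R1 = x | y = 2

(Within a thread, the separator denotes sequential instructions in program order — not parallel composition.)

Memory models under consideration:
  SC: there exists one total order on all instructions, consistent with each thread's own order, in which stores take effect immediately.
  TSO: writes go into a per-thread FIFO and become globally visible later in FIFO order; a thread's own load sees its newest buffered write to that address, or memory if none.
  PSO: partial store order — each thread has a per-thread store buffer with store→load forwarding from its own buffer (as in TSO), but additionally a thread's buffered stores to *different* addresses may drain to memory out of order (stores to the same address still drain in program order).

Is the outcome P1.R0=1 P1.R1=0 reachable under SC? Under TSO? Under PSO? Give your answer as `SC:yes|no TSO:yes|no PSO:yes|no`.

SC:no TSO:no PSO:yes

outcome vector order: (P1.R0,P1.R1)
SC (3): <0 0>; <0 1>; <1 1>
TSO (3): <0 0>; <0 1>; <1 1>
PSO (4): <0 0>; <0 1>; <1 0>; <1 1>
target <1 0> ∈ {PSO}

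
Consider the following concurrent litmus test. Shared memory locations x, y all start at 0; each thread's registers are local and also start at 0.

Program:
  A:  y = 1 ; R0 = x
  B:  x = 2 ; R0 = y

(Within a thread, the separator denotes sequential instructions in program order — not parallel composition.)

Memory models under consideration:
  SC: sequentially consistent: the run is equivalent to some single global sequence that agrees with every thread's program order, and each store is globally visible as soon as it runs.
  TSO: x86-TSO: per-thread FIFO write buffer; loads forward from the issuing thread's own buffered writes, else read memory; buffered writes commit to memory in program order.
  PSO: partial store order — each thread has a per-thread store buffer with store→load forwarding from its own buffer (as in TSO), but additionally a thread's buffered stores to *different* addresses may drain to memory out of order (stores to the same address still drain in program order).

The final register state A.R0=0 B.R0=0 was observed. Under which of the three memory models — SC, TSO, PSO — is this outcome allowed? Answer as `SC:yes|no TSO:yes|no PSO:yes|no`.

outcome vector order: (A.R0,B.R0)
SC: 3 outcomes — {0/1, 2/0, 2/1}
TSO: 4 outcomes — {0/0, 0/1, 2/0, 2/1}
PSO: 4 outcomes — {0/0, 0/1, 2/0, 2/1}
target 0/0 ∈ {TSO,PSO}

SC:no TSO:yes PSO:yes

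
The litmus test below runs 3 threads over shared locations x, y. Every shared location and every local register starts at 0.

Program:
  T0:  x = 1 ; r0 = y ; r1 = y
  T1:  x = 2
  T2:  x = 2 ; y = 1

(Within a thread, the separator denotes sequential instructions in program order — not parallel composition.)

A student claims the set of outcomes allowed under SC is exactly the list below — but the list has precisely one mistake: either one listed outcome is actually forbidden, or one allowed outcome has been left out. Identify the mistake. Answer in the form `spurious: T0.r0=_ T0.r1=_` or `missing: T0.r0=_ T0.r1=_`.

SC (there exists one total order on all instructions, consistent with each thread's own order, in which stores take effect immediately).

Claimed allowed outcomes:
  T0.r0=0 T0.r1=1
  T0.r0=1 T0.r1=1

outcome vector order: (T0.r0,T0.r1)
SC (3): 0/0, 0/1, 1/1
SC∖claimed = {0/0}

missing: T0.r0=0 T0.r1=0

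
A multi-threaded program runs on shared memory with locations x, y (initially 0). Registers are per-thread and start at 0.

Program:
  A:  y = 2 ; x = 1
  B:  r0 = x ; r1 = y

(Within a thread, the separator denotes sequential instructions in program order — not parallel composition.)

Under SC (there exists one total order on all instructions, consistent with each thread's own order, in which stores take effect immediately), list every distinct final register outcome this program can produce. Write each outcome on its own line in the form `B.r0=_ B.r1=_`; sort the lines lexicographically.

outcome vector order: (B.r0,B.r1)
|SC outcomes| = 3

B.r0=0 B.r1=0
B.r0=0 B.r1=2
B.r0=1 B.r1=2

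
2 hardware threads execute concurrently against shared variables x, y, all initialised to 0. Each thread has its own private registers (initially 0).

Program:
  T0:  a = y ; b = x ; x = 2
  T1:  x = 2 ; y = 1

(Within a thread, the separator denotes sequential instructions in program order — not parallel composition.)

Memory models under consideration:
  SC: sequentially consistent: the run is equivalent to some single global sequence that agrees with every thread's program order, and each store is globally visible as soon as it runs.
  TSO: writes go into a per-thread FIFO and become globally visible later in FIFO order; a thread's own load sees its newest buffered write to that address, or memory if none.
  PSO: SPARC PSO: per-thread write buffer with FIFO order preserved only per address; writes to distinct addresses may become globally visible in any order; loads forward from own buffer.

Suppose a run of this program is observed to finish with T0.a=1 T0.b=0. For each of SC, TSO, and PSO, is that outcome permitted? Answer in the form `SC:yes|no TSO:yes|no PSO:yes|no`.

outcome vector order: (T0.a,T0.b)
[SC] allowed = {(0,0); (0,2); (1,2)}
[TSO] allowed = {(0,0); (0,2); (1,2)}
[PSO] allowed = {(0,0); (0,2); (1,0); (1,2)}
target (1,0) ∈ {PSO}

SC:no TSO:no PSO:yes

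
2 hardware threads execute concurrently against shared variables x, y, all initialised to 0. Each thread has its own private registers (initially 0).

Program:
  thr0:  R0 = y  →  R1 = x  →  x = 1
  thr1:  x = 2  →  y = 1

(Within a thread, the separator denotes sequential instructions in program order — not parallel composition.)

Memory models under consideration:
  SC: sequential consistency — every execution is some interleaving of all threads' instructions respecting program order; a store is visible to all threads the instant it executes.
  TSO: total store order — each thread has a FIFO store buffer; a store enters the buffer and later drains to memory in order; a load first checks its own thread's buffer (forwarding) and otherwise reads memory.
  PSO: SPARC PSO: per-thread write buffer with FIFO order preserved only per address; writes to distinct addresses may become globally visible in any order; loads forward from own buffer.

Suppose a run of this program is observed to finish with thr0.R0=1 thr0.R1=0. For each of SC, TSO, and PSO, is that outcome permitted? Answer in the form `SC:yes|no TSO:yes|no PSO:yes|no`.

SC:no TSO:no PSO:yes

outcome vector order: (thr0.R0,thr0.R1)
[SC] allowed = {00, 02, 12}
[TSO] allowed = {00, 02, 12}
[PSO] allowed = {00, 02, 10, 12}
target 10 ∈ {PSO}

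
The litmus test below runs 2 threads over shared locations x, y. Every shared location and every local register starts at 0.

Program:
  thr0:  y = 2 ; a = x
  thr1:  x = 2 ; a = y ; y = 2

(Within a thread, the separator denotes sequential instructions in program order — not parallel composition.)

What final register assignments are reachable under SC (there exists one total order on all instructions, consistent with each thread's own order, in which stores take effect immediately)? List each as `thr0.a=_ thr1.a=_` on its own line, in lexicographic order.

outcome vector order: (thr0.a,thr1.a)
|SC outcomes| = 3

thr0.a=0 thr1.a=2
thr0.a=2 thr1.a=0
thr0.a=2 thr1.a=2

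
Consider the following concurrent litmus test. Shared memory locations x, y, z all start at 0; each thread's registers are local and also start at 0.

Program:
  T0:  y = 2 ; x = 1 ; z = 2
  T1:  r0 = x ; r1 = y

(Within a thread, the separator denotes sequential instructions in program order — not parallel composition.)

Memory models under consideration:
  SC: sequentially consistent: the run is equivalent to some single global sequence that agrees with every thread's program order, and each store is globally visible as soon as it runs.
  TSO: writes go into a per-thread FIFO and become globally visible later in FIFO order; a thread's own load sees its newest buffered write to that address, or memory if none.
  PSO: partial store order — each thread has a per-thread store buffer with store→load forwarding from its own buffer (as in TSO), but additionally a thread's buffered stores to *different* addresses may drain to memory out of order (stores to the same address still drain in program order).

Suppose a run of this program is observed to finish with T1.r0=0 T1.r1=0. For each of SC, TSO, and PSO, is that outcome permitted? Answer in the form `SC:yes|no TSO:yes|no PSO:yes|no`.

SC:yes TSO:yes PSO:yes

outcome vector order: (T1.r0,T1.r1)
under SC → 0/0; 0/2; 1/2
under TSO → 0/0; 0/2; 1/2
under PSO → 0/0; 0/2; 1/0; 1/2
target 0/0 ∈ {SC,TSO,PSO}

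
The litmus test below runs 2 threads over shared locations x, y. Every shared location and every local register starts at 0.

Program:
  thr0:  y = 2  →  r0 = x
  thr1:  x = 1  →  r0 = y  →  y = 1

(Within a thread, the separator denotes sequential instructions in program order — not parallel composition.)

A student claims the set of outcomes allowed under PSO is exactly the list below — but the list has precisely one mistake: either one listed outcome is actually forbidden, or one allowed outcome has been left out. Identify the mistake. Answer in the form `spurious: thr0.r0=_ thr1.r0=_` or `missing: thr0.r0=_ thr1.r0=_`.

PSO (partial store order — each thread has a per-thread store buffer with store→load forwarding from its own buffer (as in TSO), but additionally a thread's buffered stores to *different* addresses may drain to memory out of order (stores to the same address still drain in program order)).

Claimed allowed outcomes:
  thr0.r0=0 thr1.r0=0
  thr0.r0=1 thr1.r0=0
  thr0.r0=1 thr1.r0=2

outcome vector order: (thr0.r0,thr1.r0)
under PSO → 0/0; 0/2; 1/0; 1/2
PSO∖claimed = {0/2}

missing: thr0.r0=0 thr1.r0=2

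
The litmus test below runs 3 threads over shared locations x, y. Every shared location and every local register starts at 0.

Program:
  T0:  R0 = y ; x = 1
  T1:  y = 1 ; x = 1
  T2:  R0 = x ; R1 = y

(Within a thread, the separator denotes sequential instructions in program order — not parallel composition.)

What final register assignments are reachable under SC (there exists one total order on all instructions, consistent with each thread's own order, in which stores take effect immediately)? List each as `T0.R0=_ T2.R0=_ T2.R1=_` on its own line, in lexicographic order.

outcome vector order: (T0.R0,T2.R0,T2.R1)
|SC outcomes| = 7

T0.R0=0 T2.R0=0 T2.R1=0
T0.R0=0 T2.R0=0 T2.R1=1
T0.R0=0 T2.R0=1 T2.R1=0
T0.R0=0 T2.R0=1 T2.R1=1
T0.R0=1 T2.R0=0 T2.R1=0
T0.R0=1 T2.R0=0 T2.R1=1
T0.R0=1 T2.R0=1 T2.R1=1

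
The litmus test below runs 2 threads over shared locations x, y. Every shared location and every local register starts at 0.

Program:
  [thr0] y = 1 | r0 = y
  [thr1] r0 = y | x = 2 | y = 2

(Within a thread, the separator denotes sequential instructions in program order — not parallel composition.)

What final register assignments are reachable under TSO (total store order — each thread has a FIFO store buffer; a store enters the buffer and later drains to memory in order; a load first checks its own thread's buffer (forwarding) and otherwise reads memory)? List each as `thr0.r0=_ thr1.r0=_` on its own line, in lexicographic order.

outcome vector order: (thr0.r0,thr1.r0)
|TSO outcomes| = 4

thr0.r0=1 thr1.r0=0
thr0.r0=1 thr1.r0=1
thr0.r0=2 thr1.r0=0
thr0.r0=2 thr1.r0=1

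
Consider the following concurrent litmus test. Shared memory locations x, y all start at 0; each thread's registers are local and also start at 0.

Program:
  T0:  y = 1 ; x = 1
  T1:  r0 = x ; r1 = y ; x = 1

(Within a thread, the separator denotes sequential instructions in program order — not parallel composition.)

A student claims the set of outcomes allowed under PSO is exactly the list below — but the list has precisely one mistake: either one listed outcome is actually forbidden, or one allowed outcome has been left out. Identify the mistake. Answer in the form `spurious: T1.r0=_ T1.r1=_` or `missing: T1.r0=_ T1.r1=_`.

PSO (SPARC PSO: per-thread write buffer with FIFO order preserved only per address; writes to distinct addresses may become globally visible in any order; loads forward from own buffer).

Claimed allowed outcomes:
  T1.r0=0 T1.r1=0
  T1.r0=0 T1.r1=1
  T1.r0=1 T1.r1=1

missing: T1.r0=1 T1.r1=0

outcome vector order: (T1.r0,T1.r1)
PSO (4): <0 0>; <0 1>; <1 0>; <1 1>
PSO∖claimed = {<1 0>}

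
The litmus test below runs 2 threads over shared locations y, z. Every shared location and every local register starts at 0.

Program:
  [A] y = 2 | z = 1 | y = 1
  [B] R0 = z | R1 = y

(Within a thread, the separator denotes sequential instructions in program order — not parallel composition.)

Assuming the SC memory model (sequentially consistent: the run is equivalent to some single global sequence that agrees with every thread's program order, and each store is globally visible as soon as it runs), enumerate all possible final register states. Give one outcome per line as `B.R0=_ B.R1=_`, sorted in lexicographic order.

outcome vector order: (B.R0,B.R1)
|SC outcomes| = 5

B.R0=0 B.R1=0
B.R0=0 B.R1=1
B.R0=0 B.R1=2
B.R0=1 B.R1=1
B.R0=1 B.R1=2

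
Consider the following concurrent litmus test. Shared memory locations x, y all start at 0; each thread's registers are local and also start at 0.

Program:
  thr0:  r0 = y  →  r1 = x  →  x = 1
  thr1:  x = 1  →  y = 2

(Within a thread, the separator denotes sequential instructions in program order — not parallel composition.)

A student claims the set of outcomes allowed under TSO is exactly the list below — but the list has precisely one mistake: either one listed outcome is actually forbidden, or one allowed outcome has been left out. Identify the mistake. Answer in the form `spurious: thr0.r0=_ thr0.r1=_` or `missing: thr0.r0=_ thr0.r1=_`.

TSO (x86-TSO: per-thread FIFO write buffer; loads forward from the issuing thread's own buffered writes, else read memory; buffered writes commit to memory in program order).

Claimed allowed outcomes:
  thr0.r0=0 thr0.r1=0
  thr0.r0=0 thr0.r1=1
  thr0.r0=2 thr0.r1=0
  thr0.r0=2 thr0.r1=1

spurious: thr0.r0=2 thr0.r1=0

outcome vector order: (thr0.r0,thr0.r1)
[TSO] allowed = {00 01 21}
claimed∖TSO = {20}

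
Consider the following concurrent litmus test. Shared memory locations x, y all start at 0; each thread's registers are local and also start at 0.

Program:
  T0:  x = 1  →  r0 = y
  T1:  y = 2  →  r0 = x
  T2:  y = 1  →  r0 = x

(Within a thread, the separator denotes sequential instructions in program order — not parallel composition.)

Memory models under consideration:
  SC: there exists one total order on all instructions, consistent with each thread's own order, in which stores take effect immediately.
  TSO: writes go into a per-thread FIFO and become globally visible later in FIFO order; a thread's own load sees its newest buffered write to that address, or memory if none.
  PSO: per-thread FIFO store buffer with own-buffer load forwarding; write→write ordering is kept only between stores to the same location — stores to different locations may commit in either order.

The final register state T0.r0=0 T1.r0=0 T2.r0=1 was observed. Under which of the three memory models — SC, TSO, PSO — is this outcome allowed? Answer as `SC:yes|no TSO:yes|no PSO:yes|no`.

SC:no TSO:yes PSO:yes

outcome vector order: (T0.r0,T1.r0,T2.r0)
SC: 9 outcomes — {(0,1,1) (1,0,0) (1,0,1) (1,1,0) (1,1,1) (2,0,0) (2,0,1) (2,1,0) (2,1,1)}
TSO: 12 outcomes — {(0,0,0) (0,0,1) (0,1,0) (0,1,1) (1,0,0) (1,0,1) (1,1,0) (1,1,1) (2,0,0) (2,0,1) (2,1,0) (2,1,1)}
PSO: 12 outcomes — {(0,0,0) (0,0,1) (0,1,0) (0,1,1) (1,0,0) (1,0,1) (1,1,0) (1,1,1) (2,0,0) (2,0,1) (2,1,0) (2,1,1)}
target (0,0,1) ∈ {TSO,PSO}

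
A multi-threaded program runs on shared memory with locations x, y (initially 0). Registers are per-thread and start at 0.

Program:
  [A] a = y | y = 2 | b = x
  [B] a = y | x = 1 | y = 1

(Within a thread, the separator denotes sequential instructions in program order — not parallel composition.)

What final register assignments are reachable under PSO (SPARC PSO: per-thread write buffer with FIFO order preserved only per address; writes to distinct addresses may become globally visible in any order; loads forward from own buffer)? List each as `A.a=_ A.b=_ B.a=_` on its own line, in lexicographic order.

outcome vector order: (A.a,A.b,B.a)
|PSO outcomes| = 6

A.a=0 A.b=0 B.a=0
A.a=0 A.b=0 B.a=2
A.a=0 A.b=1 B.a=0
A.a=0 A.b=1 B.a=2
A.a=1 A.b=0 B.a=0
A.a=1 A.b=1 B.a=0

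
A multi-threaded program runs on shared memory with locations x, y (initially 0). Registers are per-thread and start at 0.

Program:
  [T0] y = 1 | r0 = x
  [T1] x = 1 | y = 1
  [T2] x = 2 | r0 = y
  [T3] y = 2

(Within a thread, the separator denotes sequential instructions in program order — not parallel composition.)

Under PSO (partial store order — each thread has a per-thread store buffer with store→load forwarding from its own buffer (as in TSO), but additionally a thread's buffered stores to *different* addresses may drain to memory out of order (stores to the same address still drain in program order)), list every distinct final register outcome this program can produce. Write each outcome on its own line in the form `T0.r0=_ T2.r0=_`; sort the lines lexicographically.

T0.r0=0 T2.r0=0
T0.r0=0 T2.r0=1
T0.r0=0 T2.r0=2
T0.r0=1 T2.r0=0
T0.r0=1 T2.r0=1
T0.r0=1 T2.r0=2
T0.r0=2 T2.r0=0
T0.r0=2 T2.r0=1
T0.r0=2 T2.r0=2

outcome vector order: (T0.r0,T2.r0)
|PSO outcomes| = 9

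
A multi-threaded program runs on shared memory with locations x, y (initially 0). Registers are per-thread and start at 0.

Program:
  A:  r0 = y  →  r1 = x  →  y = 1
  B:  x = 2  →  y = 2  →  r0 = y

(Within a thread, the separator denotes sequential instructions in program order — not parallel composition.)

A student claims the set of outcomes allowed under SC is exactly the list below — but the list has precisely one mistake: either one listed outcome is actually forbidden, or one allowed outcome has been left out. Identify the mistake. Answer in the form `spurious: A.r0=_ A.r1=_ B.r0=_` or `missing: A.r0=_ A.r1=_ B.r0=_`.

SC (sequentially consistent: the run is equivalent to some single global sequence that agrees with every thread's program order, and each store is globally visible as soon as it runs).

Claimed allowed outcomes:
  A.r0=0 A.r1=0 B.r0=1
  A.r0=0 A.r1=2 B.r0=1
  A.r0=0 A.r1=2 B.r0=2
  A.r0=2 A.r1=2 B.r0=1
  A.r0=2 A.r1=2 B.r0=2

outcome vector order: (A.r0,A.r1,B.r0)
under SC → 0/0/1; 0/0/2; 0/2/1; 0/2/2; 2/2/1; 2/2/2
SC∖claimed = {0/0/2}

missing: A.r0=0 A.r1=0 B.r0=2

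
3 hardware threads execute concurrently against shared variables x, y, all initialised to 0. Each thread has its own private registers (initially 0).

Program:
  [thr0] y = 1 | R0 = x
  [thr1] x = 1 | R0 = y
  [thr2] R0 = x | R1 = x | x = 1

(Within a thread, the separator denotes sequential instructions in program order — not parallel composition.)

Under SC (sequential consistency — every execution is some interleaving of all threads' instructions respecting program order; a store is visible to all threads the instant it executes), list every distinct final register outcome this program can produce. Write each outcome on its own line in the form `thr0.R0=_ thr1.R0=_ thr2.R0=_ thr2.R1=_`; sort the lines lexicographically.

outcome vector order: (thr0.R0,thr1.R0,thr2.R0,thr2.R1)
|SC outcomes| = 9

thr0.R0=0 thr1.R0=1 thr2.R0=0 thr2.R1=0
thr0.R0=0 thr1.R0=1 thr2.R0=0 thr2.R1=1
thr0.R0=0 thr1.R0=1 thr2.R0=1 thr2.R1=1
thr0.R0=1 thr1.R0=0 thr2.R0=0 thr2.R1=0
thr0.R0=1 thr1.R0=0 thr2.R0=0 thr2.R1=1
thr0.R0=1 thr1.R0=0 thr2.R0=1 thr2.R1=1
thr0.R0=1 thr1.R0=1 thr2.R0=0 thr2.R1=0
thr0.R0=1 thr1.R0=1 thr2.R0=0 thr2.R1=1
thr0.R0=1 thr1.R0=1 thr2.R0=1 thr2.R1=1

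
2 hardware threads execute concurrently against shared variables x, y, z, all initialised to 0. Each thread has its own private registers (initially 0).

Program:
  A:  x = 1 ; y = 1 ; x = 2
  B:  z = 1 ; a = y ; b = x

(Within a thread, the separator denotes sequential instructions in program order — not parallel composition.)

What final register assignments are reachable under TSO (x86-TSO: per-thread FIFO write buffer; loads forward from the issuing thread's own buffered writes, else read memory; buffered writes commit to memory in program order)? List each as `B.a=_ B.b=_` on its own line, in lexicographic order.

B.a=0 B.b=0
B.a=0 B.b=1
B.a=0 B.b=2
B.a=1 B.b=1
B.a=1 B.b=2

outcome vector order: (B.a,B.b)
|TSO outcomes| = 5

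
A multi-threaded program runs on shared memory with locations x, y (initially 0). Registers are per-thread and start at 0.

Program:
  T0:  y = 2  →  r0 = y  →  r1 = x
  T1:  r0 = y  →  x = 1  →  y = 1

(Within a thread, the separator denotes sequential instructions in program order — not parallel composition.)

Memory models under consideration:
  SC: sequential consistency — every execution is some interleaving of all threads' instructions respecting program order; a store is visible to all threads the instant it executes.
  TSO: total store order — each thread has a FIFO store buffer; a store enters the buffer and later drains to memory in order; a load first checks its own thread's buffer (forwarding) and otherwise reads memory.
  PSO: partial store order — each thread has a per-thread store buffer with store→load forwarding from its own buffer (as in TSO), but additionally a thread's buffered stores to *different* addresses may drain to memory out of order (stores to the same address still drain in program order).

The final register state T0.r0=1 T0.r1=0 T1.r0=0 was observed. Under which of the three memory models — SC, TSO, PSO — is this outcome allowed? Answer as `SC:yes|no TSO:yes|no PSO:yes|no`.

SC:no TSO:no PSO:yes

outcome vector order: (T0.r0,T0.r1,T1.r0)
under SC → 1/1/0, 1/1/2, 2/0/0, 2/0/2, 2/1/0, 2/1/2
under TSO → 1/1/0, 1/1/2, 2/0/0, 2/0/2, 2/1/0, 2/1/2
under PSO → 1/0/0, 1/0/2, 1/1/0, 1/1/2, 2/0/0, 2/0/2, 2/1/0, 2/1/2
target 1/0/0 ∈ {PSO}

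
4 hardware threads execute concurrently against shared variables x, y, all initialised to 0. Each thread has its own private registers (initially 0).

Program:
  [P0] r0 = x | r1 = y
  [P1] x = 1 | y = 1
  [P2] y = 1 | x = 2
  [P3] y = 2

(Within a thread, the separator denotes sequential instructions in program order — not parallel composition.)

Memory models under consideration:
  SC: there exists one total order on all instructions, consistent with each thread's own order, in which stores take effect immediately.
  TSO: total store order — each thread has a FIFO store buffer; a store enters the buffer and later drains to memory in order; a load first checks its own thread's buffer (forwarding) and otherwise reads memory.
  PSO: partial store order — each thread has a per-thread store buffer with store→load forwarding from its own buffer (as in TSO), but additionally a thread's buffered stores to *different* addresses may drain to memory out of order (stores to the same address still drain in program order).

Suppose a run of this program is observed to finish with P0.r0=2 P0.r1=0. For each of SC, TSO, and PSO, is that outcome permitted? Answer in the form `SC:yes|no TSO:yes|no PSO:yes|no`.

SC:no TSO:no PSO:yes

outcome vector order: (P0.r0,P0.r1)
[SC] allowed = {0/0; 0/1; 0/2; 1/0; 1/1; 1/2; 2/1; 2/2}
[TSO] allowed = {0/0; 0/1; 0/2; 1/0; 1/1; 1/2; 2/1; 2/2}
[PSO] allowed = {0/0; 0/1; 0/2; 1/0; 1/1; 1/2; 2/0; 2/1; 2/2}
target 2/0 ∈ {PSO}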